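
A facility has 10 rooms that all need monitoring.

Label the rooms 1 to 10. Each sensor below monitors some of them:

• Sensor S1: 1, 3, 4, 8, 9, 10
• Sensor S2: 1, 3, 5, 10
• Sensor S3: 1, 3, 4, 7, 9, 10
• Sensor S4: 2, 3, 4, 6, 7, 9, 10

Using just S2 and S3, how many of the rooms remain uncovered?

Union of S2, S3 = {1, 3, 4, 5, 7, 9, 10}.
Not covered: 2, 6, 8 — 3 rooms.

3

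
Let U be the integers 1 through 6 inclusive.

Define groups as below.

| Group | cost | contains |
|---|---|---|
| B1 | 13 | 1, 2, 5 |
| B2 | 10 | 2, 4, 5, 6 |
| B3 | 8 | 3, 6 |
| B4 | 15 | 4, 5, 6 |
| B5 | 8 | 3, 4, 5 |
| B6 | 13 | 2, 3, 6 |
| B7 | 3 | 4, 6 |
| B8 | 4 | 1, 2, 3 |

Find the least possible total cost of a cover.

B2, B8 together cover every element (B2 ∪ B8 = {1, 2, 3, 4, 5, 6}); total cost 10 + 4 = 14.
The greedy pick B8, B7, B5 costs 15; no covering selection beats 14.

14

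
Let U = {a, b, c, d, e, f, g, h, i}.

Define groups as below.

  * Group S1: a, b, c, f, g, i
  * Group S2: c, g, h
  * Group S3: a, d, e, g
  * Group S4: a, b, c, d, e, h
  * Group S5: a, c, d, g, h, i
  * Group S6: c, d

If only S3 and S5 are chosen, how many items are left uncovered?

Union of S3, S5 = {a, c, d, e, g, h, i}.
Not covered: b, f — 2 items.

2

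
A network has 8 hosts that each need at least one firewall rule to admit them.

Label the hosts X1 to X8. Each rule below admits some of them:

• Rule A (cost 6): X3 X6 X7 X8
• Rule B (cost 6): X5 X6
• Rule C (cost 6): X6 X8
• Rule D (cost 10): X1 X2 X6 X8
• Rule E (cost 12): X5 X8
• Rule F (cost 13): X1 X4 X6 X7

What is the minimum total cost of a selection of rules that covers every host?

A, B, D, F together cover every host (A ∪ B ∪ D ∪ F = {X1, X2, X3, X4, X5, X6, X7, X8}); total cost 6 + 6 + 10 + 13 = 35.
No covering selection has total cost below 35.

35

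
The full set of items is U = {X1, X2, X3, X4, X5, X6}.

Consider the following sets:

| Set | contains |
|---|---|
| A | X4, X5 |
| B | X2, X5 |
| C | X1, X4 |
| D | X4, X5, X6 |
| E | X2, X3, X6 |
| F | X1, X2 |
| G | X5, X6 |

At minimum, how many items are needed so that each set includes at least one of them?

H = {X1, X3, X5} meets every set (each contains at least one member of H), and |H| = 3.
No choice of 2 items meets every set, so 3 is the minimum.

3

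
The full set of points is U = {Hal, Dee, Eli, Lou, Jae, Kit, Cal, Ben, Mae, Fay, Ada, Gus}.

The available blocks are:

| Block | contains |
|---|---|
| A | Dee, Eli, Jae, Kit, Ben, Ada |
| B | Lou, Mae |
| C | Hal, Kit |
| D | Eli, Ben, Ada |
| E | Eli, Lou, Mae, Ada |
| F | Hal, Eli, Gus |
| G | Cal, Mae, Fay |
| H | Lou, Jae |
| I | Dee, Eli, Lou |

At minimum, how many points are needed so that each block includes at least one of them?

4

The 4 points {Eli, Jae, Kit, Mae} hit every block.
The blocks C, D, G, H are pairwise disjoint, so any hitting set needs a separate point for each — at least 4. Hence 4 is optimal.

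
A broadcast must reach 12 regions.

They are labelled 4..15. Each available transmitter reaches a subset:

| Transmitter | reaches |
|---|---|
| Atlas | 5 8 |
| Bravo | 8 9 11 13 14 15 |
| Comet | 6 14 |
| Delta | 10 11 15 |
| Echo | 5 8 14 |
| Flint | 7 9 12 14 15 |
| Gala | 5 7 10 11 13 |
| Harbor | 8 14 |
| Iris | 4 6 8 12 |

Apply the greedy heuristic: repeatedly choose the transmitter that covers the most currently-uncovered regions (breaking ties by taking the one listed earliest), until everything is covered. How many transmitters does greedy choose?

Greedy: pick Bravo (covers 6 new) → pick Gala (covers 3 new) → pick Iris (covers 3 new). Total picks: 3.

3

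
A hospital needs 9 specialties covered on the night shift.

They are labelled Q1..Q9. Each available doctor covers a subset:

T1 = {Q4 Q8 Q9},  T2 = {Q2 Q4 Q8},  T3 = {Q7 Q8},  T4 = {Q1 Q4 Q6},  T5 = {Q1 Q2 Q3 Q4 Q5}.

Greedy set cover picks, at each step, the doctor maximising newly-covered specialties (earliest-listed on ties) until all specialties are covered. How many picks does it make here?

4

Greedy: pick T5 (covers 5 new) → pick T1 (covers 2 new) → pick T3 (covers 1 new) → pick T4 (covers 1 new). Total picks: 4.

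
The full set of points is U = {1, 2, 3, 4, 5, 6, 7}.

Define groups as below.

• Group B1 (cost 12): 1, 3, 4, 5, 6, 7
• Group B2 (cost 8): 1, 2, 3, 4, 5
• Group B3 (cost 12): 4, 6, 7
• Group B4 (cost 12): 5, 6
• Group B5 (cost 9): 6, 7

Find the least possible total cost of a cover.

17

B2, B5 together cover every point (B2 ∪ B5 = {1, 2, 3, 4, 5, 6, 7}); total cost 8 + 9 = 17.
No covering selection has total cost below 17.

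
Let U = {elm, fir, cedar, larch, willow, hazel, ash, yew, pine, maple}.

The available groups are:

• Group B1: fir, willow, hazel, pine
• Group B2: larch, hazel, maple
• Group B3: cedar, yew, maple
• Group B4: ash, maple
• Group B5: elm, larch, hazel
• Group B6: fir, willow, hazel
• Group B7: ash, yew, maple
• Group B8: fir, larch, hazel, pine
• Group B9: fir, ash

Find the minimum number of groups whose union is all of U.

4

B1, B3, B5, and B9 cover everything between them: the union {elm, fir, cedar, larch, willow, hazel, ash, yew, pine, maple} is all of U.
Only B5 contains elm, so B5 is forced; the remaining 7 items need at least 3 more groups (each remaining group adds at most 3) — so at least 4 groups are needed, and 4 is optimal.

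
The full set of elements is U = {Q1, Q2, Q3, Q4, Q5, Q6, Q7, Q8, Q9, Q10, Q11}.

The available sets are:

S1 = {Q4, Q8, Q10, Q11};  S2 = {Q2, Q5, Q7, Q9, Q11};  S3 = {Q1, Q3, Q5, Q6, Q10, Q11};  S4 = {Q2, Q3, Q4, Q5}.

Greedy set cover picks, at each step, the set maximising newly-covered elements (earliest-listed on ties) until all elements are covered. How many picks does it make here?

3

Greedy: pick S3 (covers 6 new) → pick S2 (covers 3 new) → pick S1 (covers 2 new). Total picks: 3.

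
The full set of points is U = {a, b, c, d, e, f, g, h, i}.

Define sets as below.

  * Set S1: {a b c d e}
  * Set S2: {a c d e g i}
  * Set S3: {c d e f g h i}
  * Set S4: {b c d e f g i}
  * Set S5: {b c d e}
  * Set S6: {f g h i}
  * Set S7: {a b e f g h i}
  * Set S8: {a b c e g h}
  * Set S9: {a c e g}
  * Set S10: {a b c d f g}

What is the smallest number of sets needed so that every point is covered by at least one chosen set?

S3 and S8 together: S3 ∪ S8 = {a, b, c, d, e, f, g, h, i} — every point is covered.
No single set has all 9 points (the largest, S3, has 7), so 2 is optimal.

2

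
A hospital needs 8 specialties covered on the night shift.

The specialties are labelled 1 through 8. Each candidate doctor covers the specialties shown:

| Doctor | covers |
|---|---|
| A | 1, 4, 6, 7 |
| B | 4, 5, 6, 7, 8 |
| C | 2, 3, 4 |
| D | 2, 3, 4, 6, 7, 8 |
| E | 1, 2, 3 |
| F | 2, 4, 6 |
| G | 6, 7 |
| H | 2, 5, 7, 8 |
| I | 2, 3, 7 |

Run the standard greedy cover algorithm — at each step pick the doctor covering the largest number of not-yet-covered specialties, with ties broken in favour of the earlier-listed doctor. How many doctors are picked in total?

3

Greedy: pick D (covers 6 new) → pick A (covers 1 new) → pick B (covers 1 new). Total picks: 3.
(The true minimum cover uses only 2 doctors, so greedy is not optimal here.)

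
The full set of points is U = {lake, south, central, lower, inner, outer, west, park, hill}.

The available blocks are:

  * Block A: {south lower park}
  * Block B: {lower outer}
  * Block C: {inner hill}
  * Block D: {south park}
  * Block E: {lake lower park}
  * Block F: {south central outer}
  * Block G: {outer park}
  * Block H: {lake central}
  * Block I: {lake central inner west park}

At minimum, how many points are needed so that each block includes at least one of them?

Take T = {lake, outer, park, hill}. Each listed block contains at least one of these, so T is a hitting set of size 4.
The blocks B, C, D, H are pairwise disjoint, so any hitting set needs a separate point for each — at least 4. Hence 4 is optimal.

4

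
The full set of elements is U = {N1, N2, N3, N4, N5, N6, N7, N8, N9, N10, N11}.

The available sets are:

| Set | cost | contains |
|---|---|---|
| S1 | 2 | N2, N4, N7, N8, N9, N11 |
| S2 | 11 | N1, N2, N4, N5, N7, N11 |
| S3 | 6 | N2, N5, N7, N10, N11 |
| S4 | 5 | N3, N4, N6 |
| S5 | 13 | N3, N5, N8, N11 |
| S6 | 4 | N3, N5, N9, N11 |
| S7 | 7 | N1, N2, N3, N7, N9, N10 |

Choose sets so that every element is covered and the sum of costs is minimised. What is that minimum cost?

18

S1, S4, S6, S7 together cover every element (S1 ∪ S4 ∪ S6 ∪ S7 = {N1, N2, N3, N4, N5, N6, N7, N8, N9, N10, N11}); total cost 2 + 5 + 4 + 7 = 18.
No covering selection has total cost below 18.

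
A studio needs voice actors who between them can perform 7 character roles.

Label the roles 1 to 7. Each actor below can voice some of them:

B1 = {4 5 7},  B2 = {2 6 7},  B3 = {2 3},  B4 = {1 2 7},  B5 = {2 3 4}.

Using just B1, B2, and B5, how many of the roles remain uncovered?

1

Union of B1, B2, B5 = {2, 3, 4, 5, 6, 7}.
Not covered: 1 — 1 role.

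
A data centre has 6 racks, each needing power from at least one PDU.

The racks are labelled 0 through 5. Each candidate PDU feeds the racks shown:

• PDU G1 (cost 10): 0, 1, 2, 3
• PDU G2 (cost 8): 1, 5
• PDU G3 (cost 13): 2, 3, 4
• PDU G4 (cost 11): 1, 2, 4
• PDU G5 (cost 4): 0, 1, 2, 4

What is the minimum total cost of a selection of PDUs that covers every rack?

G1, G2, G5 together cover every rack (G1 ∪ G2 ∪ G5 = {0, 1, 2, 3, 4, 5}); total cost 10 + 8 + 4 = 22.
No covering selection has total cost below 22.

22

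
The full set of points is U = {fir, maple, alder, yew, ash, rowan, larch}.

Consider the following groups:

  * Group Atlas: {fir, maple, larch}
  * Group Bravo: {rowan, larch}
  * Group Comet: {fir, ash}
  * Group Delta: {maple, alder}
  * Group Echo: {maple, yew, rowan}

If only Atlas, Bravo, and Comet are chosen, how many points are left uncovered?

2

Union of Atlas, Bravo, Comet = {fir, maple, ash, rowan, larch}.
Not covered: alder, yew — 2 points.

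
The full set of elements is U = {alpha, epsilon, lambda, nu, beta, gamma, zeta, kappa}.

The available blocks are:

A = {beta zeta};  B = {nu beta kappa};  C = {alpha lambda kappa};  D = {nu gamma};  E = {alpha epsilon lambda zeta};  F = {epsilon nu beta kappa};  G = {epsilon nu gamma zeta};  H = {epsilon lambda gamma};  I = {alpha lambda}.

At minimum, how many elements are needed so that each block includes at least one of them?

3

The 3 elements {lambda, nu, zeta} hit every block.
The blocks A, D, I are pairwise disjoint, so any hitting set needs a separate element for each — at least 3. Hence 3 is optimal.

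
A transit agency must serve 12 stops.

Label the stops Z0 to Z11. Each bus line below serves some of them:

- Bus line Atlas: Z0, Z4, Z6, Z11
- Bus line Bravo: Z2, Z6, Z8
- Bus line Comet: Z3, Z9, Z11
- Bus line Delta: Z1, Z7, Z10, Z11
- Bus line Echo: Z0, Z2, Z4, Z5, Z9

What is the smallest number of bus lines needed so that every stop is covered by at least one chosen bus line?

Bravo and Comet and Delta and Echo together: Bravo ∪ Comet ∪ Delta ∪ Echo = {Z0, Z1, Z2, Z3, Z4, Z5, Z6, Z7, Z8, Z9, Z10, Z11} — every stop is covered.
Only Comet contains Z3, so Comet is forced; the remaining 9 stops need at least 3 more bus lines (each remaining bus line adds at most 4) — so at least 4 bus lines are needed, and 4 is optimal.

4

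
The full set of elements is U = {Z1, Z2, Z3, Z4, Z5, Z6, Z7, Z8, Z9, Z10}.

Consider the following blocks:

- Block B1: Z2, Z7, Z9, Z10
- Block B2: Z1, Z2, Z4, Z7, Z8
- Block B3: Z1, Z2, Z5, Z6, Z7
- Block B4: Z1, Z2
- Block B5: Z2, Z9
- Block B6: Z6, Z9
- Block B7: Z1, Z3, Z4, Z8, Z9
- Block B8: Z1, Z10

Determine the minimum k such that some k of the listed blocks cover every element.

B1, B3, and B7 cover everything between them: the union {Z1, Z2, Z3, Z4, Z5, Z6, Z7, Z8, Z9, Z10} is all of U.
Only B7 contains Z3, so B7 is forced; the remaining 5 elements need at least 2 more blocks (each remaining block adds at most 4) — so at least 3 blocks are needed, and 3 is optimal.

3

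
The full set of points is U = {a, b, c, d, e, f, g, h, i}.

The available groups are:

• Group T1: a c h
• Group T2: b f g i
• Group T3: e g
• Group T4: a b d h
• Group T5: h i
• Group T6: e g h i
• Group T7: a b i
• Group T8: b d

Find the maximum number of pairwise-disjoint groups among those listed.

T3, T5, T8 are pairwise disjoint (T3={e,g}; T5={h,i}; T8={b,d}).
Every remaining group overlaps one of these, and no 4 of the listed groups are pairwise disjoint, so 3 is the maximum.

3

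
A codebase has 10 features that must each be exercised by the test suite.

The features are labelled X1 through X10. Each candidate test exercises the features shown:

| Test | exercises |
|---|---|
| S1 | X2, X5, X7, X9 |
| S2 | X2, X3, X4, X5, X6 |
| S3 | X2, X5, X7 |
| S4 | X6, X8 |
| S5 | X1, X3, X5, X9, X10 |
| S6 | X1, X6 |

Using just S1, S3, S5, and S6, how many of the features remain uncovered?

2

Union of S1, S3, S5, S6 = {X1, X2, X3, X5, X6, X7, X9, X10}.
Not covered: X4, X8 — 2 features.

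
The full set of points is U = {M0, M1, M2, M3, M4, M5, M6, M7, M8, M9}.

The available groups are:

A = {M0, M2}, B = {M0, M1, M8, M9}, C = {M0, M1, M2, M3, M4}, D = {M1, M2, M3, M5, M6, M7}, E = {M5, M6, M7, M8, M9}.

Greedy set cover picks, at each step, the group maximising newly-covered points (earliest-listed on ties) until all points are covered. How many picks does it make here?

Greedy: pick D (covers 6 new) → pick B (covers 3 new) → pick C (covers 1 new). Total picks: 3.
(The true minimum cover uses only 2 groups, so greedy is not optimal here.)

3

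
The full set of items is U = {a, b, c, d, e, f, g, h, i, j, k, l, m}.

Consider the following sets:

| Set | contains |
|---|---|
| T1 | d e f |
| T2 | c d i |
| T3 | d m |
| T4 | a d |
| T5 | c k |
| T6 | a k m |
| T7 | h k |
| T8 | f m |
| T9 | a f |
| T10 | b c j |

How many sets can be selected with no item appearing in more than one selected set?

4

T4, T7, T8, T10 are pairwise disjoint (T4={a,d}; T7={h,k}; T8={f,m}; T10={b,c,j}).
Every remaining set overlaps one of these, and no 5 of the listed sets are pairwise disjoint, so 4 is the maximum.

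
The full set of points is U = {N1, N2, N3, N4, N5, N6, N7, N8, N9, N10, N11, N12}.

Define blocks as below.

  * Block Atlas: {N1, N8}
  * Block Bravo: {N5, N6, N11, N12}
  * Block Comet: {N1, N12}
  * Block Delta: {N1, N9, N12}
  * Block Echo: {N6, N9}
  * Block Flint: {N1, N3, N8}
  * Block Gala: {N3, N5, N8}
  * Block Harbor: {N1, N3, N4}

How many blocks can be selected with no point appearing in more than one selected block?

3

Comet, Echo, Gala are pairwise disjoint (Comet={N1,N12}; Echo={N6,N9}; Gala={N3,N5,N8}).
Every remaining block overlaps one of these, and no 4 of the listed blocks are pairwise disjoint, so 3 is the maximum.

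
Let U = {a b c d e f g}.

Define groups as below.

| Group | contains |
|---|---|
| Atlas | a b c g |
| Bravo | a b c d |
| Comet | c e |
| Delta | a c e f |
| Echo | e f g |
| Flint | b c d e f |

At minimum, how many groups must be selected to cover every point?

2

Bravo and Echo together: Bravo ∪ Echo = {a, b, c, d, e, f, g} — every point is covered.
No single group has all 7 points (the largest, Flint, has 5), so 2 is optimal.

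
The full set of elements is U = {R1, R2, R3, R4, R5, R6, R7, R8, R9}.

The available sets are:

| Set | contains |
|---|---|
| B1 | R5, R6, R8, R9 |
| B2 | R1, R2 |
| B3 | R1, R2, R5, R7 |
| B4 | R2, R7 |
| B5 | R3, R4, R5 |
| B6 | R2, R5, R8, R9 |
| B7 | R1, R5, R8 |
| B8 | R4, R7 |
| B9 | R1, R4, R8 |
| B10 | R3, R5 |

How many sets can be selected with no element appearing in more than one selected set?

3

B2, B8, B10 are pairwise disjoint (B2={R1,R2}; B8={R4,R7}; B10={R3,R5}).
Every remaining set overlaps one of these, and no 4 of the listed sets are pairwise disjoint, so 3 is the maximum.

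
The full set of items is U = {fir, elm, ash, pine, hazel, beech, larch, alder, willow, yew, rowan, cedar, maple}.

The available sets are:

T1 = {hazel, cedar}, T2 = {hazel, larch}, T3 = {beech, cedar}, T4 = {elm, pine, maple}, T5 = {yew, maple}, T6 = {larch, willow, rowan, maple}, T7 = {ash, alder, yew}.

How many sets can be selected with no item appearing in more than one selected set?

4

T2, T3, T4, T7 are pairwise disjoint (T2={hazel,larch}; T3={beech,cedar}; T4={elm,pine,maple}; T7={ash,alder,yew}).
Every remaining set overlaps one of these, and no 5 of the listed sets are pairwise disjoint, so 4 is the maximum.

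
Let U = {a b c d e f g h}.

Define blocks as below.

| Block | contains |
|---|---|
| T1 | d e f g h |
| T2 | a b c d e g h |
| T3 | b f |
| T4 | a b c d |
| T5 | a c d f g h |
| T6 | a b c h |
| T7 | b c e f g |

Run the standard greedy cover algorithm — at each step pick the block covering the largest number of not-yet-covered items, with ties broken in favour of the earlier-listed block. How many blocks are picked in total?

2

Greedy: pick T2 (covers 7 new) → pick T1 (covers 1 new). Total picks: 2.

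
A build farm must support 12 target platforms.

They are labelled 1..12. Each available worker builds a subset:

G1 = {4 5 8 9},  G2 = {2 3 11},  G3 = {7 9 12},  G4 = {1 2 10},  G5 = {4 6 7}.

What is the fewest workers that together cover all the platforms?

5

Take {G1, G2, G3, G4, G5}. Their union is {1, 2, 3, 4, 5, 6, 7, 8, 9, 10, 11, 12}, which is all 12 platforms.
No 4 of the 5 workers cover everything (all 5 combinations miss at least one platform), so 5 is optimal.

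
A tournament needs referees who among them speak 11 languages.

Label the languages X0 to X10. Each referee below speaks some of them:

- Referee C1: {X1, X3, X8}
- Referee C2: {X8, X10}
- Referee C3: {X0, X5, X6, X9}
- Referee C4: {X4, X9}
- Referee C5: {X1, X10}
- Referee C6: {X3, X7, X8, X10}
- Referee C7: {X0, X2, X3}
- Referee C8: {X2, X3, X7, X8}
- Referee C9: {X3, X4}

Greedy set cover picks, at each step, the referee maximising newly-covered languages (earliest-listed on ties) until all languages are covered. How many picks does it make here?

Greedy: pick C3 (covers 4 new) → pick C6 (covers 4 new) → pick C1 (covers 1 new) → pick C4 (covers 1 new) → pick C7 (covers 1 new). Total picks: 5.
(The true minimum cover uses only 4 referees, so greedy is not optimal here.)

5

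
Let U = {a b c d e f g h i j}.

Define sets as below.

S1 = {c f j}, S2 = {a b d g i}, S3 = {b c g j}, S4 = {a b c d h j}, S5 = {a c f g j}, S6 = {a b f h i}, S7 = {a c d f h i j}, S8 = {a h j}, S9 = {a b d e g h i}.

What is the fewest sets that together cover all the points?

2

S1 and S9 together: S1 ∪ S9 = {a, b, c, d, e, f, g, h, i, j} — every point is covered.
No single set has all 10 points (the largest, S7, has 7), so 2 is optimal.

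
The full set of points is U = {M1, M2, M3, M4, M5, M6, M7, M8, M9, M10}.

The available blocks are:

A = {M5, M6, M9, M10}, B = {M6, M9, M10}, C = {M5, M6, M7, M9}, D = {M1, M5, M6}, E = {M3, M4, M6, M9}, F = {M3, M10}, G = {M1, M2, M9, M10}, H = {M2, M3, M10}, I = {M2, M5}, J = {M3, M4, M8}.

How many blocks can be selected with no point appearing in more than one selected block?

3

B, I, J are pairwise disjoint (B={M6,M9,M10}; I={M2,M5}; J={M3,M4,M8}).
Every remaining block overlaps one of these, and no 4 of the listed blocks are pairwise disjoint, so 3 is the maximum.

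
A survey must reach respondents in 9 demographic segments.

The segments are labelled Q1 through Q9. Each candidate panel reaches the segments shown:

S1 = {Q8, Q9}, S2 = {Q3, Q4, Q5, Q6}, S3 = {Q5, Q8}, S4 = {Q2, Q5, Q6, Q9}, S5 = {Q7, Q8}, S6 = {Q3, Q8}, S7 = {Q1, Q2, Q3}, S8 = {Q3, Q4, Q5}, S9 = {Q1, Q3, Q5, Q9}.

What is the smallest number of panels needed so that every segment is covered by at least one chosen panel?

4

S4 and S5 and S7 and S8 together: S4 ∪ S5 ∪ S7 ∪ S8 = {Q1, Q2, Q3, Q4, Q5, Q6, Q7, Q8, Q9} — every segment is covered.
No 3 of the 9 panels cover everything (all 84 combinations miss at least one segment), so 4 is optimal.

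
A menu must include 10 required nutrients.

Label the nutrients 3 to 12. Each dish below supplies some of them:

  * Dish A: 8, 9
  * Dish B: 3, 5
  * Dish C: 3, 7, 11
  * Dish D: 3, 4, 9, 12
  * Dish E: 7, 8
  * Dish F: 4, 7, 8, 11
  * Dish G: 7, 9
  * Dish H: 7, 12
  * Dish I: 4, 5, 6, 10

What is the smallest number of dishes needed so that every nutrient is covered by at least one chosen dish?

3

Take {D, F, I}. Their union is {3, 4, 5, 6, 7, 8, 9, 10, 11, 12}, which is all 10 nutrients.
Each dish has at most 4 nutrients, and 2·4 = 8 < 10 — so at least 3 dishes are needed, and 3 is optimal.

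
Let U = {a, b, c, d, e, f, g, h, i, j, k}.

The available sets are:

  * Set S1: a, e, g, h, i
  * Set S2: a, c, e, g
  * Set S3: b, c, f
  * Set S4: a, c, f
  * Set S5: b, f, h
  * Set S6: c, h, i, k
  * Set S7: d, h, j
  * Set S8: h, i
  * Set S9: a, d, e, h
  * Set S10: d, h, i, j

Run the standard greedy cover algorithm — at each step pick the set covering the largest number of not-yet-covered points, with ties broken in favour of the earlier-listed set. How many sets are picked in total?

Greedy: pick S1 (covers 5 new) → pick S3 (covers 3 new) → pick S7 (covers 2 new) → pick S6 (covers 1 new). Total picks: 4.

4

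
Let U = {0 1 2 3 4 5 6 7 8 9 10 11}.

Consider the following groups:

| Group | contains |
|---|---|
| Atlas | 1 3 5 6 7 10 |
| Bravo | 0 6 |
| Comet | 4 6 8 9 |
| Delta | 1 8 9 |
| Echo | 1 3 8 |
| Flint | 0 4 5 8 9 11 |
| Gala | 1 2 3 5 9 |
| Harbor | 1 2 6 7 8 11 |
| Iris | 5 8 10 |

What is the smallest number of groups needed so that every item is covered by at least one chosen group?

Atlas, Flint, and Gala cover everything between them: the union {0, 1, 2, 3, 4, 5, 6, 7, 8, 9, 10, 11} is all of U.
No 2 of the 9 groups cover everything (all 36 combinations miss at least one item), so 3 is optimal.

3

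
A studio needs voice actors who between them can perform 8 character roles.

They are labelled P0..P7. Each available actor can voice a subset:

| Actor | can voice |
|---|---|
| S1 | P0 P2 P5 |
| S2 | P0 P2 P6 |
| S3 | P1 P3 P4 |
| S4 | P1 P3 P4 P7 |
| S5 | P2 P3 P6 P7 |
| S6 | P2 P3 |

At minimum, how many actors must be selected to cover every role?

3

S1 and S4 and S5 together: S1 ∪ S4 ∪ S5 = {P0, P1, P2, P3, P4, P5, P6, P7} — every role is covered.
Only S1 contains P5, so S1 is forced; the remaining 5 roles need at least 2 more actors (each remaining actor adds at most 4) — so at least 3 actors are needed, and 3 is optimal.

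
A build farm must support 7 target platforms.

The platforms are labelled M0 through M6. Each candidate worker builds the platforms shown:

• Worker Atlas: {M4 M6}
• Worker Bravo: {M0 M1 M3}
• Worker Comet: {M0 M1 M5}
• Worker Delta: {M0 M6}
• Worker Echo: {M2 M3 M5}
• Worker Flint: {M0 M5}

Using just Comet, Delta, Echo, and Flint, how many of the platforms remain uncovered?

1

Union of Comet, Delta, Echo, Flint = {M0, M1, M2, M3, M5, M6}.
Not covered: M4 — 1 platform.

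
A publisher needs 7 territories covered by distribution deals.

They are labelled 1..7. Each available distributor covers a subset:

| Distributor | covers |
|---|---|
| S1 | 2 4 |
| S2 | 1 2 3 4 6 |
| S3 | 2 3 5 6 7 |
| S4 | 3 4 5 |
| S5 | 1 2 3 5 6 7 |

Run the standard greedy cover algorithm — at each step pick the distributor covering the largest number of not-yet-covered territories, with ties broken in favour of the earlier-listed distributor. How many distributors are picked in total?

2

Greedy: pick S5 (covers 6 new) → pick S1 (covers 1 new). Total picks: 2.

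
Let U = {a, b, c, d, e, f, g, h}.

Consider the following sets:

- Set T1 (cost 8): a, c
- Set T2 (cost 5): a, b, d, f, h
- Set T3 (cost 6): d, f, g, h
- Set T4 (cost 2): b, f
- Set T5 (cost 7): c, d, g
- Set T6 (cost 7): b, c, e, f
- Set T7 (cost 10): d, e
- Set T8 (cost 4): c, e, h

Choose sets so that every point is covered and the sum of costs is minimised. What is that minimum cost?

15

T2, T3, T8 together cover every point (T2 ∪ T3 ∪ T8 = {a, b, c, d, e, f, g, h}); total cost 5 + 6 + 4 = 15.
No covering selection has total cost below 15.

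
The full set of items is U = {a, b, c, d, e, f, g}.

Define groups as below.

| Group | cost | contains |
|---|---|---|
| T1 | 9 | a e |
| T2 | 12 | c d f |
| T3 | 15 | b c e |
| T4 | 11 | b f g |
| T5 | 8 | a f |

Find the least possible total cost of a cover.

T1, T2, T4 together cover every item (T1 ∪ T2 ∪ T4 = {a, b, c, d, e, f, g}); total cost 9 + 12 + 11 = 32.
No covering selection has total cost below 32.

32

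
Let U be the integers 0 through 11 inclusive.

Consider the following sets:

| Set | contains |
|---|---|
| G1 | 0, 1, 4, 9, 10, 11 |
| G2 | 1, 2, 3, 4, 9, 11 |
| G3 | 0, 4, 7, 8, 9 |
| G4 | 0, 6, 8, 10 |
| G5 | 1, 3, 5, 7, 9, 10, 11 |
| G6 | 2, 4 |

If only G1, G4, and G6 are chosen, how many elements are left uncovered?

3

Union of G1, G4, G6 = {0, 1, 2, 4, 6, 8, 9, 10, 11}.
Not covered: 3, 5, 7 — 3 elements.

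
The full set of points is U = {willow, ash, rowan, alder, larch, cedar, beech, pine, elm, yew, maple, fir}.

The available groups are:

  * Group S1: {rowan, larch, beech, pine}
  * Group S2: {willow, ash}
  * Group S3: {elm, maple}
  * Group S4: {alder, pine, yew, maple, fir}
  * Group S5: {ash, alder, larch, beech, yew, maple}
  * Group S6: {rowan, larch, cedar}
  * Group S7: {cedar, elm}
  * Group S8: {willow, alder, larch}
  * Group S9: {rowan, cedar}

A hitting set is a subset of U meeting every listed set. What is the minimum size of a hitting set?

The 4 points {willow, cedar, pine, maple} hit every group.
No choice of 3 points meets every group, so 4 is the minimum.

4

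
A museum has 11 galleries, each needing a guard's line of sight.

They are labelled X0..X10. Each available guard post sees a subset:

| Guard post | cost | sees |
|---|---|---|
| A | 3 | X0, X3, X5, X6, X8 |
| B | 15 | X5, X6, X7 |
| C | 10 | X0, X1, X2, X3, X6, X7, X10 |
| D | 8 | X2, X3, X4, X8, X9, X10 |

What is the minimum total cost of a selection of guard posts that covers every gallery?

A, C, D together cover every gallery (A ∪ C ∪ D = {X0, X1, X2, X3, X4, X5, X6, X7, X8, X9, X10}); total cost 3 + 10 + 8 = 21.
No covering selection has total cost below 21.

21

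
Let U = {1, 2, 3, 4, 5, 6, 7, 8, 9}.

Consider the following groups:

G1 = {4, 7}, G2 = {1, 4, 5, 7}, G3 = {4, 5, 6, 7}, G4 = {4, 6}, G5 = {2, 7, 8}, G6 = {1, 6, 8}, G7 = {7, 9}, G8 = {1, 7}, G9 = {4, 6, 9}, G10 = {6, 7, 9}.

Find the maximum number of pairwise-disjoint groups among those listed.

G1, G6 are pairwise disjoint (G1={4,7}; G6={1,6,8}).
Every remaining group overlaps one of these, and no 3 of the listed groups are pairwise disjoint, so 2 is the maximum.

2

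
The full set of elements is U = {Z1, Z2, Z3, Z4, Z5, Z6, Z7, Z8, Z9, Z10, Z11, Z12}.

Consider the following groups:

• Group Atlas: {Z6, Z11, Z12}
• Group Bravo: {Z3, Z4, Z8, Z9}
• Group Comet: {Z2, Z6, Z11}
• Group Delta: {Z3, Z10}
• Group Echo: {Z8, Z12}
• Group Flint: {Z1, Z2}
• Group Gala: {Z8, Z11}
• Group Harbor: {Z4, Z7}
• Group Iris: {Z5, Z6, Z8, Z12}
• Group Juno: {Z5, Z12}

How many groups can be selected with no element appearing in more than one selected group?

Delta, Flint, Gala, Harbor, Juno are pairwise disjoint (Delta={Z3,Z10}; Flint={Z1,Z2}; Gala={Z8,Z11}; Harbor={Z4,Z7}; Juno={Z5,Z12}).
Every remaining group overlaps one of these, and no 6 of the listed groups are pairwise disjoint, so 5 is the maximum.

5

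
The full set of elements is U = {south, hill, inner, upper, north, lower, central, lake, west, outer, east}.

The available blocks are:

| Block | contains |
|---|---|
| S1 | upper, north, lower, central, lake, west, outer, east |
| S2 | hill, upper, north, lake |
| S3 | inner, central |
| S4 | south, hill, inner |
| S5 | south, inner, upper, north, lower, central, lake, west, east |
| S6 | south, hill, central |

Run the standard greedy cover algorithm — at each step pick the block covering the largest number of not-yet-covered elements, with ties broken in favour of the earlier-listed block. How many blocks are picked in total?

Greedy: pick S5 (covers 9 new) → pick S1 (covers 1 new) → pick S2 (covers 1 new). Total picks: 3.
(The true minimum cover uses only 2 blocks, so greedy is not optimal here.)

3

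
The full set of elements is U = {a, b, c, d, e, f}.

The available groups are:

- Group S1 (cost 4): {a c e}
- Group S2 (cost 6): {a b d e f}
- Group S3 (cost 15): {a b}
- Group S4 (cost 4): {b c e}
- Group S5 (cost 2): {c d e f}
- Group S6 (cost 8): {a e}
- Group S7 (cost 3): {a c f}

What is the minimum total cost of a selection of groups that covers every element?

8

S2, S5 together cover every element (S2 ∪ S5 = {a, b, c, d, e, f}); total cost 6 + 2 = 8.
No covering selection has total cost below 8.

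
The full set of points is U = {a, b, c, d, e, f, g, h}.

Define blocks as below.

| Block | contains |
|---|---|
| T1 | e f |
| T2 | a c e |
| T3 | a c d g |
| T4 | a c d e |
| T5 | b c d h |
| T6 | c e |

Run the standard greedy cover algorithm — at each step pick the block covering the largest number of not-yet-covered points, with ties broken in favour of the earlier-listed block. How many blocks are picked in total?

Greedy: pick T3 (covers 4 new) → pick T1 (covers 2 new) → pick T5 (covers 2 new). Total picks: 3.

3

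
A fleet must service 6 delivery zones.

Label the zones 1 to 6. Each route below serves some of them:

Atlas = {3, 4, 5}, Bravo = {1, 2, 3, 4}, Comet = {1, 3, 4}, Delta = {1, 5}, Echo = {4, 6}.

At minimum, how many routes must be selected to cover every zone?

3

Take {Bravo, Delta, Echo}. Their union is {1, 2, 3, 4, 5, 6}, which is all 6 zones.
Only Bravo contains 2, so Bravo is forced; the remaining 2 zones need at least 2 more routes (each remaining route adds at most 1) — so at least 3 routes are needed, and 3 is optimal.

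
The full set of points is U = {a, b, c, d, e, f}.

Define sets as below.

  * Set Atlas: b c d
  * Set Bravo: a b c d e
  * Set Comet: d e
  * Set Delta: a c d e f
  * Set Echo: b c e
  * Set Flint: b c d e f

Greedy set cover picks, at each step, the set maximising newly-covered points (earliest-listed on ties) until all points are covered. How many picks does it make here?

2

Greedy: pick Bravo (covers 5 new) → pick Delta (covers 1 new). Total picks: 2.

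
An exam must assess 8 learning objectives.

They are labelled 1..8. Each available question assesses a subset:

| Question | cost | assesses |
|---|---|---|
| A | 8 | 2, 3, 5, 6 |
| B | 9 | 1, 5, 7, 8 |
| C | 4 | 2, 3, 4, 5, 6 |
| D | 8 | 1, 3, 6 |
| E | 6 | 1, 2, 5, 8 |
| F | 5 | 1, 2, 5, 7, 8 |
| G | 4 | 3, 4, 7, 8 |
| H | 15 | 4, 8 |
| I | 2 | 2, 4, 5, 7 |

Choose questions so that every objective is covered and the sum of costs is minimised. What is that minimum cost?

9

C, F together cover every objective (C ∪ F = {1, 2, 3, 4, 5, 6, 7, 8}); total cost 4 + 5 = 9.
The greedy pick I, C, F costs 11; no covering selection beats 9.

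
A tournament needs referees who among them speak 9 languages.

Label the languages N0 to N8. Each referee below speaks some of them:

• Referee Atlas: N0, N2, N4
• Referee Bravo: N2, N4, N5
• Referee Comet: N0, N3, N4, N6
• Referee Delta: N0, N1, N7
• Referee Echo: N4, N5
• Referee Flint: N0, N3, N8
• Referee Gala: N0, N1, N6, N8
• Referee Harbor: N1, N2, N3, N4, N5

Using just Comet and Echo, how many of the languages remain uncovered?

Union of Comet, Echo = {N0, N3, N4, N5, N6}.
Not covered: N1, N2, N7, N8 — 4 languages.

4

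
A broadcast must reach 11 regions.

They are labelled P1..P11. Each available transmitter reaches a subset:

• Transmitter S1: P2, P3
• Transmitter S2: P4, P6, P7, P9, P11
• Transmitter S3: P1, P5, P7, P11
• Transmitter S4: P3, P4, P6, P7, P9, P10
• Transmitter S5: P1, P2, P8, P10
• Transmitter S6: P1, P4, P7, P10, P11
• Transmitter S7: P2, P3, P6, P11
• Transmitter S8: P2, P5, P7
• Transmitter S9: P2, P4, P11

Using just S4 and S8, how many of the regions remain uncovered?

Union of S4, S8 = {P2, P3, P4, P5, P6, P7, P9, P10}.
Not covered: P1, P8, P11 — 3 regions.

3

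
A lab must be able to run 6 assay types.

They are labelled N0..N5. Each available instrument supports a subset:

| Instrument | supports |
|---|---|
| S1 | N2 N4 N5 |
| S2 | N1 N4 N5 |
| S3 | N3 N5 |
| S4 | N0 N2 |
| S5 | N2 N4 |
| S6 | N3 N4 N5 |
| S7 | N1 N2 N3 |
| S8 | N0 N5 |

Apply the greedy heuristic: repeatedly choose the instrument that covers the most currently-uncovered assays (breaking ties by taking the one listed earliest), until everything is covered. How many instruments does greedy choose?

3

Greedy: pick S1 (covers 3 new) → pick S7 (covers 2 new) → pick S4 (covers 1 new). Total picks: 3.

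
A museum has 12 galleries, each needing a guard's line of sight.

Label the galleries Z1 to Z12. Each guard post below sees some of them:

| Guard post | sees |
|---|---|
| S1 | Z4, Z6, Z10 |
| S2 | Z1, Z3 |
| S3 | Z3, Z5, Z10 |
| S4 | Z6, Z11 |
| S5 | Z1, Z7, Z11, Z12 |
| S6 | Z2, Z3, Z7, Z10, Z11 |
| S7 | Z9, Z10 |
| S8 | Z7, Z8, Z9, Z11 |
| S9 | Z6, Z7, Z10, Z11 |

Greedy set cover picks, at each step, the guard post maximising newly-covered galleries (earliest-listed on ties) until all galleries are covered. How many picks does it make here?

5

Greedy: pick S6 (covers 5 new) → pick S1 (covers 2 new) → pick S5 (covers 2 new) → pick S8 (covers 2 new) → pick S3 (covers 1 new). Total picks: 5.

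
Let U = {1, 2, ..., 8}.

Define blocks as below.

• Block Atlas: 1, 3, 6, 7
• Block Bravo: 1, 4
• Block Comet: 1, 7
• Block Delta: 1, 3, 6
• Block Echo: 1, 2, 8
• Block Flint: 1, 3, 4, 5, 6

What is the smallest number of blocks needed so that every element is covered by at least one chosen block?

3

Comet, Echo, and Flint cover everything between them: the union {1, 2, 3, 4, 5, 6, 7, 8} is all of U.
Only Echo contains 2, so Echo is forced; the remaining 5 elements need at least 2 more blocks (each remaining block adds at most 4) — so at least 3 blocks are needed, and 3 is optimal.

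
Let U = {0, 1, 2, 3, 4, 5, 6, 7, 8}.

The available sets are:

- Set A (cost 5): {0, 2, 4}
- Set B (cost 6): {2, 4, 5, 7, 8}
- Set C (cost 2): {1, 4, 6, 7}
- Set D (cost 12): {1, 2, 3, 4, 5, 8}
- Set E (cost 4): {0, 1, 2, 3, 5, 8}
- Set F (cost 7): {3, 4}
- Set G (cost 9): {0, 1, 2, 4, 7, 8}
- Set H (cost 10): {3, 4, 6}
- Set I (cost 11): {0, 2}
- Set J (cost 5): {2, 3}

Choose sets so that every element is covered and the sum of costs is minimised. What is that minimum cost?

C, E together cover every element (C ∪ E = {0, 1, 2, 3, 4, 5, 6, 7, 8}); total cost 2 + 4 = 6.
No covering selection has total cost below 6.

6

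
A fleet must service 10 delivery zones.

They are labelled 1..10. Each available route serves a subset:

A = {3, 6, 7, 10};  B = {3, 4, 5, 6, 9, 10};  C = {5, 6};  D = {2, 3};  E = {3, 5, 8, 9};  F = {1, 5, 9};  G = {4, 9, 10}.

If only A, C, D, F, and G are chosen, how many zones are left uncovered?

Union of A, C, D, F, G = {1, 2, 3, 4, 5, 6, 7, 9, 10}.
Not covered: 8 — 1 zone.

1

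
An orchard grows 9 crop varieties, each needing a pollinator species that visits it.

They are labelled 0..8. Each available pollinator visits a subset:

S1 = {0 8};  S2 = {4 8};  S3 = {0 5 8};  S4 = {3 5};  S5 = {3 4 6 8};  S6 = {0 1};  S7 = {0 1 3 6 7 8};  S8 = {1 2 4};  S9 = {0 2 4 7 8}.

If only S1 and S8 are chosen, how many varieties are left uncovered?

4

Union of S1, S8 = {0, 1, 2, 4, 8}.
Not covered: 3, 5, 6, 7 — 4 varieties.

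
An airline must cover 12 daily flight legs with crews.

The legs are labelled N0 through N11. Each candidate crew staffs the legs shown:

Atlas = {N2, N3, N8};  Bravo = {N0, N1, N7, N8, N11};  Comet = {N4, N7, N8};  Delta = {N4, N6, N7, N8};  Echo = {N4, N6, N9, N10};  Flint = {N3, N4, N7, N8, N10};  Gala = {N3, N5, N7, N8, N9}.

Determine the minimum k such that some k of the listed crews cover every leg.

Atlas and Bravo and Echo and Gala together: Atlas ∪ Bravo ∪ Echo ∪ Gala = {N0, N1, N2, N3, N4, N5, N6, N7, N8, N9, N10, N11} — every leg is covered.
Only Atlas contains N2, so Atlas is forced; the remaining 9 legs need at least 3 more crews (each remaining crew adds at most 4) — so at least 4 crews are needed, and 4 is optimal.

4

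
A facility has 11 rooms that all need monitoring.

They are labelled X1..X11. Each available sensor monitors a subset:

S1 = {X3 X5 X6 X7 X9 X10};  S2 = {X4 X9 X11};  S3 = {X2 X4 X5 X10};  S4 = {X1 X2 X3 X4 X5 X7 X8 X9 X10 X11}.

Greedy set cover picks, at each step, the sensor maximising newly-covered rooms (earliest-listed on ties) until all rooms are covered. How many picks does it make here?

2

Greedy: pick S4 (covers 10 new) → pick S1 (covers 1 new). Total picks: 2.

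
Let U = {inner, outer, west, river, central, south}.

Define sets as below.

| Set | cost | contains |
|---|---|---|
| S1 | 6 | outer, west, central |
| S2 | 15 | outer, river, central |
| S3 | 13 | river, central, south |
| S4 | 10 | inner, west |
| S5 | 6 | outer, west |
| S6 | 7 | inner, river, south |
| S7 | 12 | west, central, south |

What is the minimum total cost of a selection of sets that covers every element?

S1, S6 together cover every element (S1 ∪ S6 = {inner, outer, west, river, central, south}); total cost 6 + 7 = 13.
No covering selection has total cost below 13.

13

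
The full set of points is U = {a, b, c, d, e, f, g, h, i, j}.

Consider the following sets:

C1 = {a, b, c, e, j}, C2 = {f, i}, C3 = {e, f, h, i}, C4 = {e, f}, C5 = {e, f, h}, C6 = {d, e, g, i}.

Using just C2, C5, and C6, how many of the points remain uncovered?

4

Union of C2, C5, C6 = {d, e, f, g, h, i}.
Not covered: a, b, c, j — 4 points.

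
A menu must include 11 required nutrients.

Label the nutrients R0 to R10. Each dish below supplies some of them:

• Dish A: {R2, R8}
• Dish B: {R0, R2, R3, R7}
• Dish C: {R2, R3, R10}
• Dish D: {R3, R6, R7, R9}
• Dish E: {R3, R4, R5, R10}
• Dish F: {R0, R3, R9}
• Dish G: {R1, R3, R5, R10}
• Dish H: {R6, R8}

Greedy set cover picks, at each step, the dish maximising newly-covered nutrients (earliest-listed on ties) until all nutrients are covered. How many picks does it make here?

Greedy: pick B (covers 4 new) → pick E (covers 3 new) → pick D (covers 2 new) → pick A (covers 1 new) → pick G (covers 1 new). Total picks: 5.

5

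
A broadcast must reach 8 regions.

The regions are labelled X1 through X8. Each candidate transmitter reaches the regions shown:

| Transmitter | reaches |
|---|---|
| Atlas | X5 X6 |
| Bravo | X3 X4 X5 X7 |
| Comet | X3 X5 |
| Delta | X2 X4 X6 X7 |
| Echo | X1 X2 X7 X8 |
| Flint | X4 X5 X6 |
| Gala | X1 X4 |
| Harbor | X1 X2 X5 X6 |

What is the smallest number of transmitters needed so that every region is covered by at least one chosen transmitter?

Take {Bravo, Echo, Flint}. Their union is {X1, X2, X3, X4, X5, X6, X7, X8}, which is all 8 regions.
Only Echo contains X8, so Echo is forced; the remaining 4 regions need at least 2 more transmitters (each remaining transmitter adds at most 3) — so at least 3 transmitters are needed, and 3 is optimal.

3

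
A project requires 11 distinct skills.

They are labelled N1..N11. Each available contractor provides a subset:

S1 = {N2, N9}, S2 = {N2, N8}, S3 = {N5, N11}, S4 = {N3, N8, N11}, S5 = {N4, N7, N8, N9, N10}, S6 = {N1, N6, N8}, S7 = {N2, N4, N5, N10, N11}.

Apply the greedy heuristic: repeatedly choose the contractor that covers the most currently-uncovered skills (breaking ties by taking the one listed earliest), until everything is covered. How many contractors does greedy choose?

4

Greedy: pick S5 (covers 5 new) → pick S7 (covers 3 new) → pick S6 (covers 2 new) → pick S4 (covers 1 new). Total picks: 4.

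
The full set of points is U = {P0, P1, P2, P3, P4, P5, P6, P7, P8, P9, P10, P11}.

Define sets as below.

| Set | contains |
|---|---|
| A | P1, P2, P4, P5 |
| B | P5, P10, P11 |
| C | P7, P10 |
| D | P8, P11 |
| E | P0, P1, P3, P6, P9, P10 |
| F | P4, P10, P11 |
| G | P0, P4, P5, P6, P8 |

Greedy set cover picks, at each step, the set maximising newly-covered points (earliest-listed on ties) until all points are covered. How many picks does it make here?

Greedy: pick E (covers 6 new) → pick A (covers 3 new) → pick D (covers 2 new) → pick C (covers 1 new). Total picks: 4.

4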